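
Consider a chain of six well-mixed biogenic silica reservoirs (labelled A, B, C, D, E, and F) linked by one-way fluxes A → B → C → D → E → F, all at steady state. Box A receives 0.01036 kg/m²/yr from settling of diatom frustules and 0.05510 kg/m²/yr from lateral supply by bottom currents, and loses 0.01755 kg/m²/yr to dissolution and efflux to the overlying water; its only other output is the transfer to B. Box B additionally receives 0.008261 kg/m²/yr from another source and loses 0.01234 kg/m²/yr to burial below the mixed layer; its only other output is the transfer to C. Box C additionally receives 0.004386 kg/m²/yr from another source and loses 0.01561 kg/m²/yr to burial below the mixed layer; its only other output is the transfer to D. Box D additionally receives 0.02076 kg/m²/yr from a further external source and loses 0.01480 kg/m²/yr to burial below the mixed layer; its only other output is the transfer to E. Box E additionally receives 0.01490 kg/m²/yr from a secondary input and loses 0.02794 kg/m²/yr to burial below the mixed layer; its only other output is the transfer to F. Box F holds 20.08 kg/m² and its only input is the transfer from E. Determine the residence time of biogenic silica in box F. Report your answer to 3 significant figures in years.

Box A: F(A→B) = (0.01036 + 0.05510) − 0.01755 = 0.047910 kg/m²/yr.
Box B: F(B→C) = (0.047910 + 0.008261) − 0.01234 = 0.043831 kg/m²/yr.
Box C: F(C→D) = (0.043831 + 0.004386) − 0.01561 = 0.032607 kg/m²/yr.
Box D: F(D→E) = (0.032607 + 0.02076) − 0.01480 = 0.038567 kg/m²/yr.
Box E: F(E→F) = (0.038567 + 0.01490) − 0.02794 = 0.025527 kg/m²/yr.
Box F throughput = its input = 0.025527 kg/m²/yr; τ = 20.08 / 0.025527 = 786.6 yr.

787 yr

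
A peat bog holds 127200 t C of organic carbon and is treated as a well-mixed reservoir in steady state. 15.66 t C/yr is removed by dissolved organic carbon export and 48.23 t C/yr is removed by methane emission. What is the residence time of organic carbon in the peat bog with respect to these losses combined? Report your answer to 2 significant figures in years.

Total removal = 15.66 + 48.23 = 63.890 t C/yr.
τ = M / ΣF_out = 127200 / 63.890 = 1991 yr.

2000 yr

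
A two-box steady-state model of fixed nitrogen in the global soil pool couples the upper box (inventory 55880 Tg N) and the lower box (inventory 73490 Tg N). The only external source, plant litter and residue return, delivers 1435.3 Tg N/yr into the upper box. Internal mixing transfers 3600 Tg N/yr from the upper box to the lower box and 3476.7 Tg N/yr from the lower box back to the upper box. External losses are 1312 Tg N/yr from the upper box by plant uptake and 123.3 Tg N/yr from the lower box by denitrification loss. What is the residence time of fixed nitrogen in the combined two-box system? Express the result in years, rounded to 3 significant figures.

Residence time in the combined system uses the total inventory and the total *external* removal — internal exchanges between the two boxes cancel.
M_total = 55880 + 73490 = 129370 Tg N.
ΣF_external_out = 1312 + 123.3 = 1435.3 Tg N/yr.
τ = M_total / ΣF_ext = 129370 / 1435.3 = 90.13 yr.

90.1 yr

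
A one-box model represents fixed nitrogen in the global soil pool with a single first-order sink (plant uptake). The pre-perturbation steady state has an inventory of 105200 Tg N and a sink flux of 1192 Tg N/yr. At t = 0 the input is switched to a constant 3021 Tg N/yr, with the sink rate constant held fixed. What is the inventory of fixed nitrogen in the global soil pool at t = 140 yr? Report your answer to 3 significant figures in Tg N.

τ = M₀/F₀ = 105200/1192 = 88.26 yr; rate constant k = 1/τ.
New steady state M_∞ = F₁/k = F₁·τ = 3021 × 88.26 = 266620 Tg N.
M(t) = M_∞ + (M₀ − M_∞)·e^(−t/τ); t/τ = 140/88.26 = 1.586, so e^(−t/τ) = 0.2047.
M(t) = 266620 − 161400 × 0.2047 = 233580 Tg N.

234000 Tg N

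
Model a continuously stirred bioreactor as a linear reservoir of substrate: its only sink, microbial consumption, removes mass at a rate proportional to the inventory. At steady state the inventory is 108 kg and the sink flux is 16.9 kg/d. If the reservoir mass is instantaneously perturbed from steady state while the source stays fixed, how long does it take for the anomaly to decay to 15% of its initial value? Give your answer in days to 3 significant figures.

For a linear reservoir the anomaly decays as exp(−t/τ) with τ = M/F = 108/16.9 = 6.391 d.
exp(−t/τ) = 0.15 ⇒ t = −τ ln(0.15) = 6.391 × 1.897 = 12.12 d.

12.1 d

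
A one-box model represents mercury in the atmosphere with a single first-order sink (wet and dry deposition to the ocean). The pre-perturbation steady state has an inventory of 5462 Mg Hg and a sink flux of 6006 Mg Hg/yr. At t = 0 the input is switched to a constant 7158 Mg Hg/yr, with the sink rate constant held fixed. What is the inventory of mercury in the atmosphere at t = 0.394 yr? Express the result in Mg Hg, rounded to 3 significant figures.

The sink rate constant is k = F₀/M₀ = 6006/5462 = 1.100 yr⁻¹.
Solving dM/dt = F₁ − kM with M(0) = M₀ gives M(t) = F₁/k + (M₀ − F₁/k)·e^(−kt).
F₁/k = 7158/1.100 = 6509.7 Mg Hg; kt = 1.100 × 0.394 = 0.4332, e^(−kt) = 0.6484.
M(0.394) = 6509.7 + (5462 − 6509.7) × 0.6484 = 6509.7 − 679.3 = 5830.4 Mg Hg.

5830 Mg Hg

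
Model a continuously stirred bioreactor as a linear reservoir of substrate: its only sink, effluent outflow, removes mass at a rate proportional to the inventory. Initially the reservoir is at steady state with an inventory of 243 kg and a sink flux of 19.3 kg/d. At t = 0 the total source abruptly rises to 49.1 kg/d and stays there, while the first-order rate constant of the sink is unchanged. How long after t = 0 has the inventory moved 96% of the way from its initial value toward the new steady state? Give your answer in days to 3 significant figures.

τ = M₀/F₀ = 243/19.3 = 12.59 d.
The remaining gap fraction is e^(−t/τ); 96% covered ⇒ e^(−t/τ) = 0.0400.
t = −τ ln(0.0400) = 12.59 × 3.219 = 40.53 d.

40.5 d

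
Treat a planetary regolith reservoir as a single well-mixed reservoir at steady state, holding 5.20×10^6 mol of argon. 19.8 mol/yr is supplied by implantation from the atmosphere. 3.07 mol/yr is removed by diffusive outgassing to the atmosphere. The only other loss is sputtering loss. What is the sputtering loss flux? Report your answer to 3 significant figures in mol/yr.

At steady state ΣF_in = ΣF_out.
ΣF_in = 19.800 mol/yr.
Sputtering loss flux = ΣF_in − (3.07) = 19.800 − 3.070 = 16.73 mol/yr.

16.7 mol/yr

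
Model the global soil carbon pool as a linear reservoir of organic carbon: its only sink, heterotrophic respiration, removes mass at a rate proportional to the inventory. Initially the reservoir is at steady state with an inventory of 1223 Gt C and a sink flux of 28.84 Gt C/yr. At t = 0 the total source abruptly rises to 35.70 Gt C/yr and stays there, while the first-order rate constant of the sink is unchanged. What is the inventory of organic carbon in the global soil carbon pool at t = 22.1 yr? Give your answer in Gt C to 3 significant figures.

Residence time τ = M₀/F₀ = 42.41 yr. The eventual steady state is M_∞ = M₀·(F₁/F₀) = 1223 × 35.70/28.84 = 1513.9 Gt C.
The anomaly ΔM(t) = M(t) − M_∞ decays as ΔM₀·e^(−t/τ) with ΔM₀ = 1223 − 1513.9 = −290.9 Gt C.
At t = 22.1 yr, e^(−t/τ) = e^(−0.5211) = 0.5938, so ΔM = −172.8 Gt C and M = 1513.9 − 172.8 = 1341.2 Gt C.

1340 Gt C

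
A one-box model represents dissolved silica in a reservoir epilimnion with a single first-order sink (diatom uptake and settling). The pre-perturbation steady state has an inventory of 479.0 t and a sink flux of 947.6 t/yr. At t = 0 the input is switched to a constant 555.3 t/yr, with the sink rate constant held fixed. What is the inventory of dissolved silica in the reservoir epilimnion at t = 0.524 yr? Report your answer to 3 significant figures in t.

351 t

Residence time τ = M₀/F₀ = 0.5055 yr. The eventual steady state is M_∞ = M₀·(F₁/F₀) = 479.0 × 555.3/947.6 = 280.70 t.
The anomaly ΔM(t) = M(t) − M_∞ decays as ΔM₀·e^(−t/τ) with ΔM₀ = 479.0 − 280.70 = 198.3 t.
At t = 0.524 yr, e^(−t/τ) = e^(−1.037) = 0.3547, so ΔM = 70.33 t and M = 280.70 + 70.33 = 351.03 t.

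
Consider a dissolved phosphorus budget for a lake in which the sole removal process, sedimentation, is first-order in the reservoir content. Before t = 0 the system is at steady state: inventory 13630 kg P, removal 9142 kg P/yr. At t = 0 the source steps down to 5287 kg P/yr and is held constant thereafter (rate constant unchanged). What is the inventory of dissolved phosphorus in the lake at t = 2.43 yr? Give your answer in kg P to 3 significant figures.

τ = M₀/F₀ = 13630/9142 = 1.491 yr; rate constant k = 1/τ.
New steady state M_∞ = F₁/k = F₁·τ = 5287 × 1.491 = 7882.5 kg P.
M(t) = M_∞ + (M₀ − M_∞)·e^(−t/τ); t/τ = 2.43/1.491 = 1.630, so e^(−t/τ) = 0.1960.
M(t) = 7882.5 + 5748 × 0.1960 = 9008.8 kg P.

9010 kg P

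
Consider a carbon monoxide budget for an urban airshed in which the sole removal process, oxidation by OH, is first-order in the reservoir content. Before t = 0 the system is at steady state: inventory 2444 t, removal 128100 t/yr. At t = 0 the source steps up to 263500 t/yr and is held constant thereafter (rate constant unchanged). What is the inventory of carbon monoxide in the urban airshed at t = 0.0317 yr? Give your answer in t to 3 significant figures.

τ = M₀/F₀ = 2444/128100 = 0.01908 yr; rate constant k = 1/τ.
New steady state M_∞ = F₁/k = F₁·τ = 263500 × 0.01908 = 5027.3 t.
M(t) = M_∞ + (M₀ − M_∞)·e^(−t/τ); t/τ = 0.0317/0.01908 = 1.662, so e^(−t/τ) = 0.1898.
M(t) = 5027.3 − 2583 × 0.1898 = 4536.8 t.

4540 t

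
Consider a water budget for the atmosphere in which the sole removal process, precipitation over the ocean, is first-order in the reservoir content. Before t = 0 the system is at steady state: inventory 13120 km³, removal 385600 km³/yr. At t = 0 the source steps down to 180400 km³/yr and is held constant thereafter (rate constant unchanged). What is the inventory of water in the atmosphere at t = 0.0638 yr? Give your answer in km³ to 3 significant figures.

7210 km³

Residence time τ = M₀/F₀ = 0.03402 yr. The eventual steady state is M_∞ = M₀·(F₁/F₀) = 13120 × 180400/385600 = 6138.1 km³.
The anomaly ΔM(t) = M(t) − M_∞ decays as ΔM₀·e^(−t/τ) with ΔM₀ = 13120 − 6138.1 = 6982 km³.
At t = 0.0638 yr, e^(−t/τ) = e^(−1.875) = 0.1533, so ΔM = 1071 km³ and M = 6138.1 + 1071 = 7208.7 km³.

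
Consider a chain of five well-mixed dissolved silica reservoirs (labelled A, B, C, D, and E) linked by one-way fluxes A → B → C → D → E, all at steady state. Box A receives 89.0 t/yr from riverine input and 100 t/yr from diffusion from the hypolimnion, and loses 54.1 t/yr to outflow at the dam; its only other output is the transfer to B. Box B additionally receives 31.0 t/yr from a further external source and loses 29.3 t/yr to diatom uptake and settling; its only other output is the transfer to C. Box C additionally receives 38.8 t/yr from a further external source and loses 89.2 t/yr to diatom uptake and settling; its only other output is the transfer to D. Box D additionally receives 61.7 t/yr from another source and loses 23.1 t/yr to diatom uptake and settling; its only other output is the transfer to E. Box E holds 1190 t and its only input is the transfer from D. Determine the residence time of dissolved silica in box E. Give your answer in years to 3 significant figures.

9.54 yr

Box A: F(A→B) = (89.0 + 100) − 54.1 = 134.90 t/yr.
Box B: F(B→C) = (134.90 + 31.0) − 29.3 = 136.60 t/yr.
Box C: F(C→D) = (136.60 + 38.8) − 89.2 = 86.200 t/yr.
Box D: F(D→E) = (86.200 + 61.7) − 23.1 = 124.80 t/yr.
Box E throughput = its input = 124.80 t/yr; τ = 1190 / 124.80 = 9.535 yr.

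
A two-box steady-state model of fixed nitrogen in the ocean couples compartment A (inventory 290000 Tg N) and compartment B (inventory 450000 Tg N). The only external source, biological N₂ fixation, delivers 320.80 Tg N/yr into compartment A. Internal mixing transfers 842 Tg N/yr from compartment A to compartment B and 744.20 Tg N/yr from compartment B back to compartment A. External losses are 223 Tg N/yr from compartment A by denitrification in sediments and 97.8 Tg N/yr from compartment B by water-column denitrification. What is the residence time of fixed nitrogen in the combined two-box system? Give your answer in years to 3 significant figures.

Residence time in the combined system uses the total inventory and the total *external* removal — internal exchanges between the two boxes cancel.
M_total = 290000 + 450000 = 740000 Tg N.
ΣF_external_out = 223 + 97.8 = 320.80 Tg N/yr.
τ = M_total / ΣF_ext = 740000 / 320.80 = 2307 yr.

2310 yr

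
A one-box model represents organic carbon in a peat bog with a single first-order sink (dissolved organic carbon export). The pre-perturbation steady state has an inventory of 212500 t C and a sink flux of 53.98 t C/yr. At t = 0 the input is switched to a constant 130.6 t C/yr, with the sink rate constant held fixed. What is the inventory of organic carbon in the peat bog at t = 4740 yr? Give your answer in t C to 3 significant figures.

424000 t C

τ = M₀/F₀ = 212500/53.98 = 3937 yr; rate constant k = 1/τ.
New steady state M_∞ = F₁/k = F₁·τ = 130.6 × 3937 = 514130 t C.
M(t) = M_∞ + (M₀ − M_∞)·e^(−t/τ); t/τ = 4740/3937 = 1.204, so e^(−t/τ) = 0.3000.
M(t) = 514130 − 301600 × 0.3000 = 423650 t C.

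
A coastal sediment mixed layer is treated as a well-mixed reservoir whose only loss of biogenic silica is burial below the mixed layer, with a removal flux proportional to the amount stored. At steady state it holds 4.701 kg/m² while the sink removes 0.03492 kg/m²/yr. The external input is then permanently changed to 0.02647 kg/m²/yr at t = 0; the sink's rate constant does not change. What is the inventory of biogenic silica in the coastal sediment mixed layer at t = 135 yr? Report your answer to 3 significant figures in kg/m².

The sink rate constant is k = F₀/M₀ = 0.03492/4.701 = 0.007428 yr⁻¹.
Solving dM/dt = F₁ − kM with M(0) = M₀ gives M(t) = F₁/k + (M₀ − F₁/k)·e^(−kt).
F₁/k = 0.02647/0.007428 = 3.5634 kg/m²; kt = 0.007428 × 135 = 1.003, e^(−kt) = 0.3668.
M(135) = 3.5634 + (4.701 − 3.5634) × 0.3668 = 3.5634 + 0.4173 = 3.9808 kg/m².

3.98 kg/m²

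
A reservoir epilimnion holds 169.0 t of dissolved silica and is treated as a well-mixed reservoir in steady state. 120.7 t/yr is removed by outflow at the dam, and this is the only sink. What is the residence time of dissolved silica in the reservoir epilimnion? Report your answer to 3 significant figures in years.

τ = M / F = 169.0 / 120.7 = 1.400 yr.

1.40 yr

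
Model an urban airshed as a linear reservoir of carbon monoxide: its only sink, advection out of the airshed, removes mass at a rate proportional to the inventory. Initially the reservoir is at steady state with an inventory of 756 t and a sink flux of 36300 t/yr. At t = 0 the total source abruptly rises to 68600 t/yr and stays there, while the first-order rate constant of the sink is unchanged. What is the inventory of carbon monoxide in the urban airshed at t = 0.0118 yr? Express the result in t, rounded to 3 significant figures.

1050 t

τ = M₀/F₀ = 756/36300 = 0.02083 yr; rate constant k = 1/τ.
New steady state M_∞ = F₁/k = F₁·τ = 68600 × 0.02083 = 1428.7 t.
M(t) = M_∞ + (M₀ − M_∞)·e^(−t/τ); t/τ = 0.0118/0.02083 = 0.5666, so e^(−t/τ) = 0.5675.
M(t) = 1428.7 − 672.7 × 0.5675 = 1047.0 t.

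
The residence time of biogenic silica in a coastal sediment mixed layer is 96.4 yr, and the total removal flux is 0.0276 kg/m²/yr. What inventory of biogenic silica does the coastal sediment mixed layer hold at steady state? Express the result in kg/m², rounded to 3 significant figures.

τ = M/F ⇒ M = τ × F = 96.4 × 0.0276 = 2.661 kg/m².

2.66 kg/m²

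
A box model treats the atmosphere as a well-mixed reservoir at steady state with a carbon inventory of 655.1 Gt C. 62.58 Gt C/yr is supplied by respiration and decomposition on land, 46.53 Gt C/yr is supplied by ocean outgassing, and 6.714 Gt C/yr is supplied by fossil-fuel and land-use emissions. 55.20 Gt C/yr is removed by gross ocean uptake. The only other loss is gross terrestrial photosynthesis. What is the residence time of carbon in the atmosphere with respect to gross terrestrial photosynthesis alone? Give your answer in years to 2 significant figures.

11 yr

At steady state ΣF_in = ΣF_out.
ΣF_in = 62.58 + 46.53 + 6.714 = 115.82 Gt C/yr.
Gross terrestrial photosynthesis flux = ΣF_in − (55.20) = 115.82 − 55.20 = 60.62 Gt C/yr.
τ = M / F = 655.1 / 60.62 = 10.81 yr.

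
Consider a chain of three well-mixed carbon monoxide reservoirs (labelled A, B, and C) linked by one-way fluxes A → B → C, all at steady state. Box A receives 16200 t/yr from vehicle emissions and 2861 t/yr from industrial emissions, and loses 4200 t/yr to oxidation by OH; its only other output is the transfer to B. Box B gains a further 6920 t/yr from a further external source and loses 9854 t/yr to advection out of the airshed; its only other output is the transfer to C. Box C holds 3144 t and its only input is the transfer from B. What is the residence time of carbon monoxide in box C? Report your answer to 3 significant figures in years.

Box A: F(A→B) = (16200 + 2861) − 4200 = 14861 t/yr.
Box B: F(B→C) = (14861 + 6920) − 9854 = 11927 t/yr.
Box C throughput = its input = 11927 t/yr; τ = 3144 / 11927 = 0.2636 yr.

0.264 yr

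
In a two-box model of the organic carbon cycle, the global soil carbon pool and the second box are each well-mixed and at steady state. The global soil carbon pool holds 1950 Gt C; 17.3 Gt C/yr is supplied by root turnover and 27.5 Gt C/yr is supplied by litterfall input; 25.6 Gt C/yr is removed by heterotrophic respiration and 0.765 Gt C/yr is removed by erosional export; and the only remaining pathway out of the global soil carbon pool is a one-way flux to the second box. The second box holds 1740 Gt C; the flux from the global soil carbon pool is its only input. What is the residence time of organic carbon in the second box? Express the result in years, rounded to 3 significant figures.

94.4 yr

Balance the global soil carbon pool: ΣF_in = 17.3 + 27.5 = 44.800 Gt C/yr.
Flux to the second box = ΣF_in − (25.6 + 0.765) = 18.435 Gt C/yr.
At steady state the output of the second box equals its input, 18.435 Gt C/yr.
τ = M / F = 1740 / 18.435 = 94.39 yr.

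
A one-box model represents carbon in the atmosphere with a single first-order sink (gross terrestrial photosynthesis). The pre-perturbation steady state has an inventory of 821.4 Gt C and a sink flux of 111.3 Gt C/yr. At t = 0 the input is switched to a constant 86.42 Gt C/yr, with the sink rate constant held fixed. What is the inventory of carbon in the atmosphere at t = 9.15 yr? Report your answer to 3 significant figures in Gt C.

Residence time τ = M₀/F₀ = 7.380 yr. The eventual steady state is M_∞ = M₀·(F₁/F₀) = 821.4 × 86.42/111.3 = 637.78 Gt C.
The anomaly ΔM(t) = M(t) − M_∞ decays as ΔM₀·e^(−t/τ) with ΔM₀ = 821.4 − 637.78 = 183.6 Gt C.
At t = 9.15 yr, e^(−t/τ) = e^(−1.240) = 0.2894, so ΔM = 53.14 Gt C and M = 637.78 + 53.14 = 690.93 Gt C.

691 Gt C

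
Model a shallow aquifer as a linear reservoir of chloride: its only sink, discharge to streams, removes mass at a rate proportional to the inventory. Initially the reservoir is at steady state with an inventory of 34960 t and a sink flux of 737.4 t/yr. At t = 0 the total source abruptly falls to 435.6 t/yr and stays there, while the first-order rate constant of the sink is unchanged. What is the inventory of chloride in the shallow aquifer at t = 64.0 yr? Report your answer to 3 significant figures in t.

24400 t

The sink rate constant is k = F₀/M₀ = 737.4/34960 = 0.02109 yr⁻¹.
Solving dM/dt = F₁ − kM with M(0) = M₀ gives M(t) = F₁/k + (M₀ − F₁/k)·e^(−kt).
F₁/k = 435.6/0.02109 = 20652 t; kt = 0.02109 × 64.0 = 1.350, e^(−kt) = 0.2593.
M(64.0) = 20652 + (34960 − 20652) × 0.2593 = 20652 + 3710 = 24361 t.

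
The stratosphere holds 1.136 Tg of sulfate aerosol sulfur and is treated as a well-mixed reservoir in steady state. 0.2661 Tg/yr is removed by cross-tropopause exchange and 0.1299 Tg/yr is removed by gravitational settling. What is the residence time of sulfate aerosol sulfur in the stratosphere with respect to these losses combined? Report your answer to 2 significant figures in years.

2.9 yr

Total removal = 0.2661 + 0.1299 = 0.39600 Tg/yr.
τ = M / ΣF_out = 1.136 / 0.39600 = 2.869 yr.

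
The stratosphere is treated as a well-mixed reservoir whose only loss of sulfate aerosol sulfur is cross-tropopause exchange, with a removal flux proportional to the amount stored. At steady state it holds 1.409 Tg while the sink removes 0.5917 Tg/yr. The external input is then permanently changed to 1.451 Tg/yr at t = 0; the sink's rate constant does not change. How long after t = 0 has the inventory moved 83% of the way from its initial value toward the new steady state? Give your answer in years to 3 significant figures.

τ = M₀/F₀ = 1.409/0.5917 = 2.381 yr.
The remaining gap fraction is e^(−t/τ); 83% covered ⇒ e^(−t/τ) = 0.170.
t = −τ ln(0.170) = 2.381 × 1.772 = 4.220 yr.

4.22 yr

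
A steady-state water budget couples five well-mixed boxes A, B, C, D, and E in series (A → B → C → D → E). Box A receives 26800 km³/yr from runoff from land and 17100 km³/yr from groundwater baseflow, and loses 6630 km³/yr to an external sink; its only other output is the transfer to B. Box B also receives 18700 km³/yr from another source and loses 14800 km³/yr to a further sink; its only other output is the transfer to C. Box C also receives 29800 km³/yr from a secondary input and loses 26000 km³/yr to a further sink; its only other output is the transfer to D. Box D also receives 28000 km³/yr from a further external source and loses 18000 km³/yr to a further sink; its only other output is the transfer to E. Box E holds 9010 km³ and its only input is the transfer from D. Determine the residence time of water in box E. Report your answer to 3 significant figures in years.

0.164 yr

Box A: F(A→B) = (26800 + 17100) − 6630 = 37270 km³/yr.
Box B: F(B→C) = (37270 + 18700) − 14800 = 41170 km³/yr.
Box C: F(C→D) = (41170 + 29800) − 26000 = 44970 km³/yr.
Box D: F(D→E) = (44970 + 28000) − 18000 = 54970 km³/yr.
Box E throughput = its input = 54970 km³/yr; τ = 9010 / 54970 = 0.1639 yr.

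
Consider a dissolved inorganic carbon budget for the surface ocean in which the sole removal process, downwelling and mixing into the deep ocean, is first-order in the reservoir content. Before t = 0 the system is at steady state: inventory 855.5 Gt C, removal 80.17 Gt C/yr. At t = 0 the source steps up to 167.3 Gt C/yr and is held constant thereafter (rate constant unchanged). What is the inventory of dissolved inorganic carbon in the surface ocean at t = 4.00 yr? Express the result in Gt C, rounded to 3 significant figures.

Residence time τ = M₀/F₀ = 10.67 yr. The eventual steady state is M_∞ = M₀·(F₁/F₀) = 855.5 × 167.3/80.17 = 1785.3 Gt C.
The anomaly ΔM(t) = M(t) − M_∞ decays as ΔM₀·e^(−t/τ) with ΔM₀ = 855.5 − 1785.3 = −929.8 Gt C.
At t = 4.00 yr, e^(−t/τ) = e^(−0.3748) = 0.6874, so ΔM = −639.1 Gt C and M = 1785.3 − 639.1 = 1146.2 Gt C.

1150 Gt C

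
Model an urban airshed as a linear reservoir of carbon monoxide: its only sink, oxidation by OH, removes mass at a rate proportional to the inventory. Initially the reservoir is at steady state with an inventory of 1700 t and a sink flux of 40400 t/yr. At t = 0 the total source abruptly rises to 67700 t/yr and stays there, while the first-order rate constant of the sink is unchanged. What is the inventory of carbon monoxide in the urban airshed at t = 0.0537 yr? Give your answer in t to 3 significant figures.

Residence time τ = M₀/F₀ = 0.04208 yr. The eventual steady state is M_∞ = M₀·(F₁/F₀) = 1700 × 67700/40400 = 2848.8 t.
The anomaly ΔM(t) = M(t) − M_∞ decays as ΔM₀·e^(−t/τ) with ΔM₀ = 1700 − 2848.8 = −1149 t.
At t = 0.0537 yr, e^(−t/τ) = e^(−1.276) = 0.2791, so ΔM = −320.6 t and M = 2848.8 − 320.6 = 2528.1 t.

2530 t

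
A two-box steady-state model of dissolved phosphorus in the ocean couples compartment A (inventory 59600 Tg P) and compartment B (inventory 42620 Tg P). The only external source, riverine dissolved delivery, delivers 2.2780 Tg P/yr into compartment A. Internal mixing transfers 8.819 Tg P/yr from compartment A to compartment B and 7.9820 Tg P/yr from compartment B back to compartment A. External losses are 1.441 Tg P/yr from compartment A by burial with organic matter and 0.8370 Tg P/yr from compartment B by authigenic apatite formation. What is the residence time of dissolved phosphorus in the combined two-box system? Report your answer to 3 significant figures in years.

44900 yr

Residence time in the combined system uses the total inventory and the total *external* removal — internal exchanges between the two boxes cancel.
M_total = 59600 + 42620 = 102220 Tg P.
ΣF_external_out = 1.441 + 0.8370 = 2.2780 Tg P/yr.
τ = M_total / ΣF_ext = 102220 / 2.2780 = 44870 yr.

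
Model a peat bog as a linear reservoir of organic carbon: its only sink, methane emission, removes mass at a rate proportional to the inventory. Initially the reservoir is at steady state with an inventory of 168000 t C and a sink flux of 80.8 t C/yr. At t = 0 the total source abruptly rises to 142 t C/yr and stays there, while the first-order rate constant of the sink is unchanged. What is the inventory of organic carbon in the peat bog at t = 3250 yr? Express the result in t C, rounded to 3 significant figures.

269000 t C

Residence time τ = M₀/F₀ = 2079 yr. The eventual steady state is M_∞ = M₀·(F₁/F₀) = 168000 × 142/80.8 = 295250 t C.
The anomaly ΔM(t) = M(t) − M_∞ decays as ΔM₀·e^(−t/τ) with ΔM₀ = 168000 − 295250 = −127200 t C.
At t = 3250 yr, e^(−t/τ) = e^(−1.563) = 0.2095, so ΔM = −26660 t C and M = 295250 − 26660 = 268590 t C.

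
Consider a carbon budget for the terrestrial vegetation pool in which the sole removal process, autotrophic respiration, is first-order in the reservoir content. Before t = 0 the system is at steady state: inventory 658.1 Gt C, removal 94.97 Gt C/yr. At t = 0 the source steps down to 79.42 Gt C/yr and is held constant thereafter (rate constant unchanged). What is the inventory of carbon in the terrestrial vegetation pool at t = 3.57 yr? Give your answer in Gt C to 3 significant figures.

The sink rate constant is k = F₀/M₀ = 94.97/658.1 = 0.1443 yr⁻¹.
Solving dM/dt = F₁ − kM with M(0) = M₀ gives M(t) = F₁/k + (M₀ − F₁/k)·e^(−kt).
F₁/k = 79.42/0.1443 = 550.35 Gt C; kt = 0.1443 × 3.57 = 0.5152, e^(−kt) = 0.5974.
M(3.57) = 550.35 + (658.1 − 550.35) × 0.5974 = 550.35 + 64.37 = 614.72 Gt C.

615 Gt C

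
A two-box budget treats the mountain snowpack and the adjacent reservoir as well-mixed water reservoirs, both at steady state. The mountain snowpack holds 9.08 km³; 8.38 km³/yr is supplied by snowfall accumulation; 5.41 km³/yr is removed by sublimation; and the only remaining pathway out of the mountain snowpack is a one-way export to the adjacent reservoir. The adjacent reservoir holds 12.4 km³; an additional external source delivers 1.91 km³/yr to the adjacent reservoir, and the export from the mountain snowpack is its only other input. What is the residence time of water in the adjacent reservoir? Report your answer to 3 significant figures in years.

2.54 yr

Balance the mountain snowpack: ΣF_in = 8.3800 km³/yr.
Export to the adjacent reservoir = ΣF_in − (5.41) = 2.9700 km³/yr.
Total input to the adjacent reservoir = 2.9700 + 1.91 = 4.8800 km³/yr; at steady state this equals its total output.
τ = M / F = 12.4 / 4.8800 = 2.541 yr.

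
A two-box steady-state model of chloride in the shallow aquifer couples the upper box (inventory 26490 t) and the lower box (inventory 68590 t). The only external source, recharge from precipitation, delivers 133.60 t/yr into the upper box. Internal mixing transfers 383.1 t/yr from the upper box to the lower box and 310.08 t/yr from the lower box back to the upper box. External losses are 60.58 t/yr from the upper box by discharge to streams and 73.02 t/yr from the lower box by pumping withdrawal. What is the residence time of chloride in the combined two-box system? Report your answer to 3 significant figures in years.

Residence time in the combined system uses the total inventory and the total *external* removal — internal exchanges between the two boxes cancel.
M_total = 26490 + 68590 = 95080 t.
ΣF_external_out = 60.58 + 73.02 = 133.60 t/yr.
τ = M_total / ΣF_ext = 95080 / 133.60 = 711.7 yr.

712 yr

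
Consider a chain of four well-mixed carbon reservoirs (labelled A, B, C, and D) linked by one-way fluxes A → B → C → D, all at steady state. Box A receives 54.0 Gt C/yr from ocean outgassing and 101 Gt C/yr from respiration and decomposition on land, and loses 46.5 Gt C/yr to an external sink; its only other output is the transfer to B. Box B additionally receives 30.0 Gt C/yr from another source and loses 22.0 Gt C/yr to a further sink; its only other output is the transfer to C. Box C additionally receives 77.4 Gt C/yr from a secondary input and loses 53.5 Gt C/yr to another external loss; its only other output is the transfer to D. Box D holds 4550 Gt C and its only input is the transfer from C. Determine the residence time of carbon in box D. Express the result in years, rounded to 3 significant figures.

32.4 yr

Box A: F(A→B) = (54.0 + 101) − 46.5 = 108.50 Gt C/yr.
Box B: F(B→C) = (108.50 + 30.0) − 22.0 = 116.50 Gt C/yr.
Box C: F(C→D) = (116.50 + 77.4) − 53.5 = 140.40 Gt C/yr.
Box D throughput = its input = 140.40 Gt C/yr; τ = 4550 / 140.40 = 32.41 yr.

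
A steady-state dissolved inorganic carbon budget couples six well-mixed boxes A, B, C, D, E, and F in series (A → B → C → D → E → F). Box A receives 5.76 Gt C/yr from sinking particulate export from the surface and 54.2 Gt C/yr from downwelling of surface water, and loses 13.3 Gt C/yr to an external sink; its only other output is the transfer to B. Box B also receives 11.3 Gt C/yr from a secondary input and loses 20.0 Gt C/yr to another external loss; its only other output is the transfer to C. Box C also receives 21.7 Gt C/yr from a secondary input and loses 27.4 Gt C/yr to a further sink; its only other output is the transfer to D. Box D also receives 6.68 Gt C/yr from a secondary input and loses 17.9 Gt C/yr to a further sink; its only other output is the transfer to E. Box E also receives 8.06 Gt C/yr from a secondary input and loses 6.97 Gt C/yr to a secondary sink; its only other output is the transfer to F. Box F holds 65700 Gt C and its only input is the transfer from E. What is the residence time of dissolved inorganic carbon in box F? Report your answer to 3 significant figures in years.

Box A: F(A→B) = (5.76 + 54.2) − 13.3 = 46.660 Gt C/yr.
Box B: F(B→C) = (46.660 + 11.3) − 20.0 = 37.960 Gt C/yr.
Box C: F(C→D) = (37.960 + 21.7) − 27.4 = 32.260 Gt C/yr.
Box D: F(D→E) = (32.260 + 6.68) − 17.9 = 21.040 Gt C/yr.
Box E: F(E→F) = (21.040 + 8.06) − 6.97 = 22.130 Gt C/yr.
Box F throughput = its input = 22.130 Gt C/yr; τ = 65700 / 22.130 = 2969 yr.

2970 yr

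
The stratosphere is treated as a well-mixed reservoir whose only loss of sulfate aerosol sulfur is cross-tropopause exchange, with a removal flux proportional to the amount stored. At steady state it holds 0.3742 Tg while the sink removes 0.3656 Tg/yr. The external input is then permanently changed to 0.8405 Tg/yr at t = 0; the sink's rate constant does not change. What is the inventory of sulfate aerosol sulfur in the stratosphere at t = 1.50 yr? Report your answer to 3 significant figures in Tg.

The sink rate constant is k = F₀/M₀ = 0.3656/0.3742 = 0.9770 yr⁻¹.
Solving dM/dt = F₁ − kM with M(0) = M₀ gives M(t) = F₁/k + (M₀ − F₁/k)·e^(−kt).
F₁/k = 0.8405/0.9770 = 0.86027 Tg; kt = 0.9770 × 1.50 = 1.466, e^(−kt) = 0.2310.
M(1.50) = 0.86027 + (0.3742 − 0.86027) × 0.2310 = 0.86027 − 0.1123 = 0.74801 Tg.

0.748 Tg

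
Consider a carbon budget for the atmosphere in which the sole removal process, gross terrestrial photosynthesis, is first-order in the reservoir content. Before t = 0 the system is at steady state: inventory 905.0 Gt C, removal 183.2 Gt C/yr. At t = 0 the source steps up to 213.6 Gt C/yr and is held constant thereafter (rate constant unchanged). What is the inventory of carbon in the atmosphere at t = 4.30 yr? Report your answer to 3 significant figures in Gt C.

τ = M₀/F₀ = 905.0/183.2 = 4.940 yr; rate constant k = 1/τ.
New steady state M_∞ = F₁/k = F₁·τ = 213.6 × 4.940 = 1055.2 Gt C.
M(t) = M_∞ + (M₀ − M_∞)·e^(−t/τ); t/τ = 4.30/4.940 = 0.8705, so e^(−t/τ) = 0.4188.
M(t) = 1055.2 − 150.2 × 0.4188 = 992.29 Gt C.

992 Gt C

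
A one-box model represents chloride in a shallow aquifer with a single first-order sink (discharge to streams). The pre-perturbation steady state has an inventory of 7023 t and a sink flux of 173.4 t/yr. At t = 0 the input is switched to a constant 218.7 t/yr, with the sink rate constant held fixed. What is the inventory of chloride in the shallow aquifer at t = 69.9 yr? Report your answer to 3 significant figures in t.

The sink rate constant is k = F₀/M₀ = 173.4/7023 = 0.02469 yr⁻¹.
Solving dM/dt = F₁ − kM with M(0) = M₀ gives M(t) = F₁/k + (M₀ − F₁/k)·e^(−kt).
F₁/k = 218.7/0.02469 = 8857.7 t; kt = 0.02469 × 69.9 = 1.726, e^(−kt) = 0.1780.
M(69.9) = 8857.7 + (7023 − 8857.7) × 0.1780 = 8857.7 − 326.6 = 8531.1 t.

8530 t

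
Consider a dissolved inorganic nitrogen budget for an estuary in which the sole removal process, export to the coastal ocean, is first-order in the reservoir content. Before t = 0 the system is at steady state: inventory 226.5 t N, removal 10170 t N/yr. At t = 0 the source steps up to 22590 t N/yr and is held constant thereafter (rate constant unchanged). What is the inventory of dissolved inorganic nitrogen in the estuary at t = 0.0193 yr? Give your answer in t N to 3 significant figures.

The sink rate constant is k = F₀/M₀ = 10170/226.5 = 44.90 yr⁻¹.
Solving dM/dt = F₁ − kM with M(0) = M₀ gives M(t) = F₁/k + (M₀ − F₁/k)·e^(−kt).
F₁/k = 22590/44.90 = 503.11 t N; kt = 44.90 × 0.0193 = 0.8666, e^(−kt) = 0.4204.
M(0.0193) = 503.11 + (226.5 − 503.11) × 0.4204 = 503.11 − 116.3 = 386.83 t N.

387 t N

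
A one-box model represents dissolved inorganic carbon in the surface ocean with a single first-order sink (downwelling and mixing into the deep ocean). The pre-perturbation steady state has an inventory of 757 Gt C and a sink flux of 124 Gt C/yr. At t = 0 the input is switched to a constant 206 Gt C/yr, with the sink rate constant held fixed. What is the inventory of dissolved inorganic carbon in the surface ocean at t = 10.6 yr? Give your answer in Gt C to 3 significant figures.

Residence time τ = M₀/F₀ = 6.105 yr. The eventual steady state is M_∞ = M₀·(F₁/F₀) = 757 × 206/124 = 1257.6 Gt C.
The anomaly ΔM(t) = M(t) − M_∞ decays as ΔM₀·e^(−t/τ) with ΔM₀ = 757 − 1257.6 = −500.6 Gt C.
At t = 10.6 yr, e^(−t/τ) = e^(−1.736) = 0.1762, so ΔM = −88.19 Gt C and M = 1257.6 − 88.19 = 1169.4 Gt C.

1170 Gt C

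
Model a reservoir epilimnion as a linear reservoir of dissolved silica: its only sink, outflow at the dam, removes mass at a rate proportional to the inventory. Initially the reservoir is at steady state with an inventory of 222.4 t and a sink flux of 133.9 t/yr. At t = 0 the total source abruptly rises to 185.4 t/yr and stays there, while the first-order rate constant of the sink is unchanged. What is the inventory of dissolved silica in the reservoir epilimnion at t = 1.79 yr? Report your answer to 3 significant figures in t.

279 t

The sink rate constant is k = F₀/M₀ = 133.9/222.4 = 0.6021 yr⁻¹.
Solving dM/dt = F₁ − kM with M(0) = M₀ gives M(t) = F₁/k + (M₀ − F₁/k)·e^(−kt).
F₁/k = 185.4/0.6021 = 307.94 t; kt = 0.6021 × 1.79 = 1.078, e^(−kt) = 0.3404.
M(1.79) = 307.94 + (222.4 − 307.94) × 0.3404 = 307.94 − 29.12 = 278.82 t.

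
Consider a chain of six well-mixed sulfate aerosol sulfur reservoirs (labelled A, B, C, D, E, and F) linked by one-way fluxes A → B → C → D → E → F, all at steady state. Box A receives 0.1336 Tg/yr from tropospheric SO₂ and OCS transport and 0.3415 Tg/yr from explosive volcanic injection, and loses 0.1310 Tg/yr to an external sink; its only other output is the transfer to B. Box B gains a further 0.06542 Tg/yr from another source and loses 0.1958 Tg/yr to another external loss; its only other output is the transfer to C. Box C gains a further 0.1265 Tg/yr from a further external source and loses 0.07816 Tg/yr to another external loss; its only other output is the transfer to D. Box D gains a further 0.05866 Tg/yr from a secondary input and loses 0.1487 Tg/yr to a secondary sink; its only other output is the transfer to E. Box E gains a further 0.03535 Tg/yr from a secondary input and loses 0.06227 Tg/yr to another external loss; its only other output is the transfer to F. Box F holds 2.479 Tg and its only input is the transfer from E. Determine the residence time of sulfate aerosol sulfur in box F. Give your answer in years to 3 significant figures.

Box A: F(A→B) = (0.1336 + 0.3415) − 0.1310 = 0.34410 Tg/yr.
Box B: F(B→C) = (0.34410 + 0.06542) − 0.1958 = 0.21372 Tg/yr.
Box C: F(C→D) = (0.21372 + 0.1265) − 0.07816 = 0.26206 Tg/yr.
Box D: F(D→E) = (0.26206 + 0.05866) − 0.1487 = 0.17202 Tg/yr.
Box E: F(E→F) = (0.17202 + 0.03535) − 0.06227 = 0.14510 Tg/yr.
Box F throughput = its input = 0.14510 Tg/yr; τ = 2.479 / 0.14510 = 17.08 yr.

17.1 yr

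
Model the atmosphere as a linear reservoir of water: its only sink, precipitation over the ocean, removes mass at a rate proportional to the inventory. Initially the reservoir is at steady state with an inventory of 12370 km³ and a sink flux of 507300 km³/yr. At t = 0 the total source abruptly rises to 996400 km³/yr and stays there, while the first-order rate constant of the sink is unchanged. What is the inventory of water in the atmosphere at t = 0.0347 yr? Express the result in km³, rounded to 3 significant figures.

21400 km³

Residence time τ = M₀/F₀ = 0.02438 yr. The eventual steady state is M_∞ = M₀·(F₁/F₀) = 12370 × 996400/507300 = 24296 km³.
The anomaly ΔM(t) = M(t) − M_∞ decays as ΔM₀·e^(−t/τ) with ΔM₀ = 12370 − 24296 = −11930 km³.
At t = 0.0347 yr, e^(−t/τ) = e^(−1.423) = 0.2410, so ΔM = −2874 km³ and M = 24296 − 2874 = 21422 km³.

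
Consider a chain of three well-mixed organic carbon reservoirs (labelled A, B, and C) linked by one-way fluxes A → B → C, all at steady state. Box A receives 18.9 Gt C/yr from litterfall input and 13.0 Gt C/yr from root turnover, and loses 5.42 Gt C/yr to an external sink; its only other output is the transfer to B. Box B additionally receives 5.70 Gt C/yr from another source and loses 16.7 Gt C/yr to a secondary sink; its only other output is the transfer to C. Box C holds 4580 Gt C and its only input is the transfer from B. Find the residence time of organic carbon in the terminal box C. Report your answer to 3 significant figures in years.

296 yr

Box A: F(A→B) = (18.9 + 13.0) − 5.42 = 26.480 Gt C/yr.
Box B: F(B→C) = (26.480 + 5.70) − 16.7 = 15.480 Gt C/yr.
Box C throughput = its input = 15.480 Gt C/yr; τ = 4580 / 15.480 = 295.9 yr.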